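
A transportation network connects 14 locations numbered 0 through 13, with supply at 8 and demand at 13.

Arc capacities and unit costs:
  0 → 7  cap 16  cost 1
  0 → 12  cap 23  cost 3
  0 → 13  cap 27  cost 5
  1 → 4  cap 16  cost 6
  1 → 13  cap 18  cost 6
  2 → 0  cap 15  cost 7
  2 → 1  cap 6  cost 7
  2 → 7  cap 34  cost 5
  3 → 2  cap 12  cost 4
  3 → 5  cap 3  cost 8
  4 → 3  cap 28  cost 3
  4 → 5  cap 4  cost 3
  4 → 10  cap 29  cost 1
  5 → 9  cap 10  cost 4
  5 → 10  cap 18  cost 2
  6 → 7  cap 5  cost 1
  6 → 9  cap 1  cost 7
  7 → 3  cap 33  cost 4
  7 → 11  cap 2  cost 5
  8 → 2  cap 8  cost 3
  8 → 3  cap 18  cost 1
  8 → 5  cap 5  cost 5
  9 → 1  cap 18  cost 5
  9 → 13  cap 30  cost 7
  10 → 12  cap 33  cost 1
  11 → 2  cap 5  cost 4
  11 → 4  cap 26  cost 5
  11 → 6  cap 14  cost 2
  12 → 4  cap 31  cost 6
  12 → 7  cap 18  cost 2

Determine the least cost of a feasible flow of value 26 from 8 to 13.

shortest-cost path #1: 8→2→0→13 push 8 @ unit cost 15 (adds 120)
shortest-cost path #2: 8→5→9→13 push 5 @ unit cost 16 (adds 80)
shortest-cost path #3: 8→3→2→0→13 push 7 @ unit cost 17 (adds 119)
shortest-cost path #4: 8→3→2→1→13 push 5 @ unit cost 18 (adds 90)
shortest-cost path #5: 8→3→5→9→13 push 1 @ unit cost 20 (adds 20)
total cost = 429

Minimum cost for 26 units: 429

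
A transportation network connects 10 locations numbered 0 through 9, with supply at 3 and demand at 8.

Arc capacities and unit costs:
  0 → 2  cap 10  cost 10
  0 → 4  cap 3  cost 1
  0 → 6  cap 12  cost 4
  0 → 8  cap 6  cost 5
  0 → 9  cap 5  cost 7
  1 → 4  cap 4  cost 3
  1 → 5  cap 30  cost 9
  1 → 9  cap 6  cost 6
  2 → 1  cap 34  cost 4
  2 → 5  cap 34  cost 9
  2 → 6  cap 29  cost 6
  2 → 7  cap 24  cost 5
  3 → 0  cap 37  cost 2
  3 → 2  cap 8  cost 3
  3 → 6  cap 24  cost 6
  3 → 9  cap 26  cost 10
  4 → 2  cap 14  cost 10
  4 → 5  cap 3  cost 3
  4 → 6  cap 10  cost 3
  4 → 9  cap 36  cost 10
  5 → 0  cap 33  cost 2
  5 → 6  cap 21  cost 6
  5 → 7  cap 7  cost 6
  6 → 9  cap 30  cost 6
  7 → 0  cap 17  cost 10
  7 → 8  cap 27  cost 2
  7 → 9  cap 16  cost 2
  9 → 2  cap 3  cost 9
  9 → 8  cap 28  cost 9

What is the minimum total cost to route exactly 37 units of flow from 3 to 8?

shortest-cost path #1: 3→0→8 push 6 @ unit cost 7 (adds 42)
shortest-cost path #2: 3→2→7→8 push 8 @ unit cost 10 (adds 80)
shortest-cost path #3: 3→0→4→5→7→8 push 3 @ unit cost 14 (adds 42)
shortest-cost path #4: 3→0→9→8 push 5 @ unit cost 18 (adds 90)
shortest-cost path #5: 3→9→8 push 15 @ unit cost 19 (adds 285)
total cost = 539

Minimum cost for 37 units: 539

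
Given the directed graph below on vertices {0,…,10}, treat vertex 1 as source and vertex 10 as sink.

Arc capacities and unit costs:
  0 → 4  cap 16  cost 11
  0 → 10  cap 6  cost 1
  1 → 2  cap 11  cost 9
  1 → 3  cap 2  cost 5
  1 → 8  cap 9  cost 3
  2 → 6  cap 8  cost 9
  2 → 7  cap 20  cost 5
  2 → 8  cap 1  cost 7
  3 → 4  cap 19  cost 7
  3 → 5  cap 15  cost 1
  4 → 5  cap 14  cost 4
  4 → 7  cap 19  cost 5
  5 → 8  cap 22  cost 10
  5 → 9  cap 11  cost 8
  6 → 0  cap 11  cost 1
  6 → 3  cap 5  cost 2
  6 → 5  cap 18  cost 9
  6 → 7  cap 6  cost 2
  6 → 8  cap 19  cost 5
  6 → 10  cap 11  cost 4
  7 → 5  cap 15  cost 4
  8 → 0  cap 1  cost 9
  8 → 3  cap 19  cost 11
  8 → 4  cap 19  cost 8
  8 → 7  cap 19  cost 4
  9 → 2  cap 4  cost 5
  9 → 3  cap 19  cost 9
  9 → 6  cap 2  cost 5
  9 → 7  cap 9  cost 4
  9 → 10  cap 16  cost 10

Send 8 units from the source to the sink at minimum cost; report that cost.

Minimum cost for 8 units: 157

shortest-cost path #1: 1→8→0→10 push 1 @ unit cost 13 (adds 13)
shortest-cost path #2: 1→2→6→0→10 push 5 @ unit cost 20 (adds 100)
shortest-cost path #3: 1→2→6→10 push 2 @ unit cost 22 (adds 44)
total cost = 157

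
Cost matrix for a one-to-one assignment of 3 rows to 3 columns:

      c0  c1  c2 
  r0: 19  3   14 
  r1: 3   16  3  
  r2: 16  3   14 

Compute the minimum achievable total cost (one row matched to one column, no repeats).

Minimum assignment cost: 20

one of 2 optimal assignments: row0→col1 (cost 3), row1→col0 (cost 3), row2→col2 (cost 14)
total = 3 + 3 + 14 = 20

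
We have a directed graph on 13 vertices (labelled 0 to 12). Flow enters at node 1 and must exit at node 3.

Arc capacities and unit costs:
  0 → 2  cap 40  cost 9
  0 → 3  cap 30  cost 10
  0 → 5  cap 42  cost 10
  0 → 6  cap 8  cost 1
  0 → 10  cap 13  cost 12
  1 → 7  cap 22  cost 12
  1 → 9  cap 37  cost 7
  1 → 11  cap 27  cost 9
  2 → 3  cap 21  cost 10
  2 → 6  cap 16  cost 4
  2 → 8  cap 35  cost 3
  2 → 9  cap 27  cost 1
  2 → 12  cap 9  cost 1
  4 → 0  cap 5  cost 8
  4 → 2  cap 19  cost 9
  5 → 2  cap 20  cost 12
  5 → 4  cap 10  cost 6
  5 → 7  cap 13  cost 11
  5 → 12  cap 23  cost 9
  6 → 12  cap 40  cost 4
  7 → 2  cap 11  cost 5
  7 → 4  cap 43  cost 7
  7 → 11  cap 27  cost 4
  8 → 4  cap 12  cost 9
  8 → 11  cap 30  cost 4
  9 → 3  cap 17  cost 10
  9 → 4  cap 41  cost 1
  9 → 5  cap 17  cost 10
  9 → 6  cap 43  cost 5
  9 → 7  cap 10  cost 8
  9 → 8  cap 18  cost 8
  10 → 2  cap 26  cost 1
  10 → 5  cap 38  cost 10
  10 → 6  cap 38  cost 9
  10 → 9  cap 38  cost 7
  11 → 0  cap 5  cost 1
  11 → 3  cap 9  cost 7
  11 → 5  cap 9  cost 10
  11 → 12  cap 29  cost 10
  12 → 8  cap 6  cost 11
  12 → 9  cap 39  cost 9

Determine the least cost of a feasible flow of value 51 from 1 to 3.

Minimum cost for 51 units: 1068

shortest-cost path #1: 1→11→3 push 9 @ unit cost 16 (adds 144)
shortest-cost path #2: 1→9→3 push 17 @ unit cost 17 (adds 289)
shortest-cost path #3: 1→11→0→3 push 5 @ unit cost 20 (adds 100)
shortest-cost path #4: 1→9→4→0→3 push 5 @ unit cost 26 (adds 130)
shortest-cost path #5: 1→7→2→3 push 11 @ unit cost 27 (adds 297)
shortest-cost path #6: 1→9→4→2→3 push 4 @ unit cost 27 (adds 108)
total cost = 1068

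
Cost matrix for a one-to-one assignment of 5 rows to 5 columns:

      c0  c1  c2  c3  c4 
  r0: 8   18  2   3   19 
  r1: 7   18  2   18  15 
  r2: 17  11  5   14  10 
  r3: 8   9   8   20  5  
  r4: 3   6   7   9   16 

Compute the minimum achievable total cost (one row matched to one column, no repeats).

Minimum assignment cost: 24

optimal assignment: row0→col3 (cost 3), row1→col2 (cost 2), row2→col1 (cost 11), row3→col4 (cost 5), row4→col0 (cost 3)
total = 3 + 2 + 11 + 5 + 3 = 24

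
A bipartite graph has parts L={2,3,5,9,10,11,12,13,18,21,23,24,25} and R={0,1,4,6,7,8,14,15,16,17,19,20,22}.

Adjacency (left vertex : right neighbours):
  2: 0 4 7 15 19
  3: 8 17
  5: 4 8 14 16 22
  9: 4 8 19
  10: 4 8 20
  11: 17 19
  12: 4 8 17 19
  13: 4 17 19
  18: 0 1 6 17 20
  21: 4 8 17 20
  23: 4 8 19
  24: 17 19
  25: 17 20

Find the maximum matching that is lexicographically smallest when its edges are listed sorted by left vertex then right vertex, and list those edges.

|M| = 8 (so the lex-smallest maximum matching has 8 edges)
process left vertices in ascending order; for each, take the smallest-labelled available neighbour that still permits 8 edges overall, or leave it unmatched if none does
lex-smallest matching: {2-0, 3-8, 5-14, 9-4, 10-20, 11-17, 12-19, 18-1}

Lex-smallest maximum matching: {(2,0), (3,8), (5,14), (9,4), (10,20), (11,17), (12,19), (18,1)}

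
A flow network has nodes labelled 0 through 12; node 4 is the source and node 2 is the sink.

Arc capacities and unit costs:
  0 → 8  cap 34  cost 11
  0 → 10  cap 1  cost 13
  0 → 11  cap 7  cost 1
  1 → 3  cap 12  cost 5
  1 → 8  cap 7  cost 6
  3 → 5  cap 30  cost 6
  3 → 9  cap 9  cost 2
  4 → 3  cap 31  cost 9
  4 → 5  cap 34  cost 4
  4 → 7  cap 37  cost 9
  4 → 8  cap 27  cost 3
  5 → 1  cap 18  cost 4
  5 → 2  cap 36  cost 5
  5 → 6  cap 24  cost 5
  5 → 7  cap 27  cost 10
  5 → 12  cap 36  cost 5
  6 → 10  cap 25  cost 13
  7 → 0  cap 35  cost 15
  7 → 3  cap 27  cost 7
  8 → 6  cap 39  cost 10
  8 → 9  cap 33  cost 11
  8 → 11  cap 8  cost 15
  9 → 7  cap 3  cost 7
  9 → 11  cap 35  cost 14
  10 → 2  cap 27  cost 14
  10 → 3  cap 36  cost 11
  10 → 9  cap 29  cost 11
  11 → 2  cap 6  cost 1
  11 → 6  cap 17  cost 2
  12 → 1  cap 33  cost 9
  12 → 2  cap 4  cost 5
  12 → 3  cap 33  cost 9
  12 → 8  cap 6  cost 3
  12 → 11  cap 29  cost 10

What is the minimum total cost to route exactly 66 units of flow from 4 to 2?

Minimum cost for 66 units: 1360

shortest-cost path #1: 4→5→2 push 34 @ unit cost 9 (adds 306)
shortest-cost path #2: 4→8→11→2 push 6 @ unit cost 19 (adds 114)
shortest-cost path #3: 4→3→5→2 push 2 @ unit cost 20 (adds 40)
shortest-cost path #4: 4→3→5→12→2 push 4 @ unit cost 25 (adds 100)
shortest-cost path #5: 4→8→6→10→2 push 20 @ unit cost 40 (adds 800)
total cost = 1360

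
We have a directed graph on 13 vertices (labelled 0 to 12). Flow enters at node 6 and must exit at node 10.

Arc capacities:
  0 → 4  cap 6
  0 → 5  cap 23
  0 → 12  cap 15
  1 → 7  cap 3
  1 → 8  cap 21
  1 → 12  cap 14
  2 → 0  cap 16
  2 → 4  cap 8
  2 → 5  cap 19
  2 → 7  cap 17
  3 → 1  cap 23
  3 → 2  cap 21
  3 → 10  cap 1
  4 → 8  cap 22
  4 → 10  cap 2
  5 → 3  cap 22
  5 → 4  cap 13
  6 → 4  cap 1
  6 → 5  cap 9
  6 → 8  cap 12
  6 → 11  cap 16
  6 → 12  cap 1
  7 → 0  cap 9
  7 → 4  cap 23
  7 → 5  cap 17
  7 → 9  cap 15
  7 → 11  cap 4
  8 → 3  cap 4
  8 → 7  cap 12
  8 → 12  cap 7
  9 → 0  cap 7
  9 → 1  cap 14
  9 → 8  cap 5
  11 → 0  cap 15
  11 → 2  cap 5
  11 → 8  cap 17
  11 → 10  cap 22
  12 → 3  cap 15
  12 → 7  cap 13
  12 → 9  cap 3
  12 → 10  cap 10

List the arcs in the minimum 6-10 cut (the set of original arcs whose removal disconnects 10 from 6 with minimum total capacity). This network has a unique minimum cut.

augment #1: 6→4→10 push 1
augment #2: 6→11→10 push 16
augment #3: 6→12→10 push 1
augment #4: 6→5→3→10 push 1
augment #5: 6→5→4→10 push 1
augment #6: 6→8→12→10 push 7
augment #7: 6→8→7→11→10 push 4
augment #8: 6→5→3→1→12→10 push 2
max flow = 33; residual-reachable set from 6 gives S-side
cut edges (S→T): {(3,10), (4,10), (6,11), (7,11), (12,10)} total cap 33

Min-cut arcs: {(3,10), (4,10), (6,11), (7,11), (12,10)} (total capacity 33)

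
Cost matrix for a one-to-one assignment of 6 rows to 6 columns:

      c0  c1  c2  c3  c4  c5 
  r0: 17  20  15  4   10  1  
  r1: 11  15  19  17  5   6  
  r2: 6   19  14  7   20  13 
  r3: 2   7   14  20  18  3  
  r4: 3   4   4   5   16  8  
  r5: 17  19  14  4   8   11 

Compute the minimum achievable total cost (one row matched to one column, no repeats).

optimal assignment: row0→col5 (cost 1), row1→col4 (cost 5), row2→col0 (cost 6), row3→col1 (cost 7), row4→col2 (cost 4), row5→col3 (cost 4)
total = 1 + 5 + 6 + 7 + 4 + 4 = 27

Minimum assignment cost: 27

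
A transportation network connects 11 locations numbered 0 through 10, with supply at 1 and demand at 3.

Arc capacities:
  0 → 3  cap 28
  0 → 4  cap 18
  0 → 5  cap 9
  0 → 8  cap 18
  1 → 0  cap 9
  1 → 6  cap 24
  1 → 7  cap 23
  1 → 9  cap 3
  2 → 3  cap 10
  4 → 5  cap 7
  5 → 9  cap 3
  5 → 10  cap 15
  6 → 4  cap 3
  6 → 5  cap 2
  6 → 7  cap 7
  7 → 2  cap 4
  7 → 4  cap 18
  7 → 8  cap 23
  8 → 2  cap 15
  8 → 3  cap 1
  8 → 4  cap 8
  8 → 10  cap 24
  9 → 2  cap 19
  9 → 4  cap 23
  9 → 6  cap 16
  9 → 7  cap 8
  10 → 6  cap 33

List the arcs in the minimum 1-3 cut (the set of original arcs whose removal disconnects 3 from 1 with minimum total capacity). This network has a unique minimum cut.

augment #1: 1→0→3 push 9
augment #2: 1→7→2→3 push 4
augment #3: 1→7→8→3 push 1
augment #4: 1→9→2→3 push 3
augment #5: 1→7→8→2→3 push 3
max flow = 20; residual-reachable set from 1 gives S-side
cut edges (S→T): {(1,0), (2,3), (8,3)} total cap 20

Min-cut arcs: {(1,0), (2,3), (8,3)} (total capacity 20)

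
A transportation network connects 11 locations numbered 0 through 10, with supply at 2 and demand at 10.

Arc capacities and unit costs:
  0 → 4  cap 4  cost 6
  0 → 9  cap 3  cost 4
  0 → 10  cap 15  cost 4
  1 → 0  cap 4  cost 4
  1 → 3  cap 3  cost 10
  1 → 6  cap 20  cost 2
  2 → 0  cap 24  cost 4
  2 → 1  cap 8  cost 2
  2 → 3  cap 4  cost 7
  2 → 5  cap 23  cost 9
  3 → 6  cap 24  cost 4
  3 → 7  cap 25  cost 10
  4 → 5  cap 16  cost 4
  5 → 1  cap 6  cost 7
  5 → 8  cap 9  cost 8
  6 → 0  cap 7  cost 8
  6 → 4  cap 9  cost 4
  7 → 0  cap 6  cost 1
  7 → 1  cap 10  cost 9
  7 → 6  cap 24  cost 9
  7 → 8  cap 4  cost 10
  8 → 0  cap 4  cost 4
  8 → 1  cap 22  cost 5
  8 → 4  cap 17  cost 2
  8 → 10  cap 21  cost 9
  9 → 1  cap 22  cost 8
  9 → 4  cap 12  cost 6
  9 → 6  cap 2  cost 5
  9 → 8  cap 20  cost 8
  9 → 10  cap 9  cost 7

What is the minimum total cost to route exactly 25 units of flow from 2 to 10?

shortest-cost path #1: 2→0→10 push 15 @ unit cost 8 (adds 120)
shortest-cost path #2: 2→0→9→10 push 3 @ unit cost 15 (adds 45)
shortest-cost path #3: 2→5→8→10 push 7 @ unit cost 26 (adds 182)
total cost = 347

Minimum cost for 25 units: 347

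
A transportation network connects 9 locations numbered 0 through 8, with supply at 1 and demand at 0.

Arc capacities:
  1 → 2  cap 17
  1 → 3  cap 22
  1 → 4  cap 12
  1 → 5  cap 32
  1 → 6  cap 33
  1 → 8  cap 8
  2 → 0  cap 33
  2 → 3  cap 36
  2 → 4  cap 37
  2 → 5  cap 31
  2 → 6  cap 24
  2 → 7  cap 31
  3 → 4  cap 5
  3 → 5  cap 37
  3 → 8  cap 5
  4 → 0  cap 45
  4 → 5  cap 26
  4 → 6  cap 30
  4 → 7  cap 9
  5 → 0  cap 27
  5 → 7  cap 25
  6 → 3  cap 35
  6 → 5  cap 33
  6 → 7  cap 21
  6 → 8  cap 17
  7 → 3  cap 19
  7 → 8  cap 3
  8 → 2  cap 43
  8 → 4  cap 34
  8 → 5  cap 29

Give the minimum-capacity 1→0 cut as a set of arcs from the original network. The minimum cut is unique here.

Min-cut arcs: {(1,2), (1,4), (1,8), (3,4), (3,8), (5,0), (6,8), (7,8)} (total capacity 94)

augment #1: 1→2→0 push 17
augment #2: 1→4→0 push 12
augment #3: 1→5→0 push 27
augment #4: 1→3→4→0 push 5
augment #5: 1→8→2→0 push 8
augment #6: 1→3→8→2→0 push 5
augment #7: 1→6→8→2→0 push 3
augment #8: 1→6→8→4→0 push 14
augment #9: 1→5→7→8→4→0 push 3
max flow = 94; residual-reachable set from 1 gives S-side
cut edges (S→T): {(1,2), (1,4), (1,8), (3,4), (3,8), (5,0), (6,8), (7,8)} total cap 94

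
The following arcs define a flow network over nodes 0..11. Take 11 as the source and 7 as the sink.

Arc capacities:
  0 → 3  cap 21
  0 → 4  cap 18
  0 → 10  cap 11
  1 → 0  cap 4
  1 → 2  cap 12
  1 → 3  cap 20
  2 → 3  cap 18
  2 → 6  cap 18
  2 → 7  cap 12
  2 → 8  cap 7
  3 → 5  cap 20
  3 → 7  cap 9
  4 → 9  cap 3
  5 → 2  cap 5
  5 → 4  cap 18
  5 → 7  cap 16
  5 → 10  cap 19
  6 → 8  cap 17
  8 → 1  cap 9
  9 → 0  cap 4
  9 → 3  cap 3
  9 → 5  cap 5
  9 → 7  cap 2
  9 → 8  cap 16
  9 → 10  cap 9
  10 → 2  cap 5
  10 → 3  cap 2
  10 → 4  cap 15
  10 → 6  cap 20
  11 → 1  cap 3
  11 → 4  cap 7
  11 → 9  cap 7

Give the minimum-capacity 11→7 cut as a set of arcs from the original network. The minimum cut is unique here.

augment #1: 11→9→7 push 2
augment #2: 11→1→2→7 push 3
augment #3: 11→9→3→7 push 3
augment #4: 11→9→5→7 push 2
augment #5: 11→4→9→5→7 push 3
max flow = 13; residual-reachable set from 11 gives S-side
cut edges (S→T): {(4,9), (11,1), (11,9)} total cap 13

Min-cut arcs: {(4,9), (11,1), (11,9)} (total capacity 13)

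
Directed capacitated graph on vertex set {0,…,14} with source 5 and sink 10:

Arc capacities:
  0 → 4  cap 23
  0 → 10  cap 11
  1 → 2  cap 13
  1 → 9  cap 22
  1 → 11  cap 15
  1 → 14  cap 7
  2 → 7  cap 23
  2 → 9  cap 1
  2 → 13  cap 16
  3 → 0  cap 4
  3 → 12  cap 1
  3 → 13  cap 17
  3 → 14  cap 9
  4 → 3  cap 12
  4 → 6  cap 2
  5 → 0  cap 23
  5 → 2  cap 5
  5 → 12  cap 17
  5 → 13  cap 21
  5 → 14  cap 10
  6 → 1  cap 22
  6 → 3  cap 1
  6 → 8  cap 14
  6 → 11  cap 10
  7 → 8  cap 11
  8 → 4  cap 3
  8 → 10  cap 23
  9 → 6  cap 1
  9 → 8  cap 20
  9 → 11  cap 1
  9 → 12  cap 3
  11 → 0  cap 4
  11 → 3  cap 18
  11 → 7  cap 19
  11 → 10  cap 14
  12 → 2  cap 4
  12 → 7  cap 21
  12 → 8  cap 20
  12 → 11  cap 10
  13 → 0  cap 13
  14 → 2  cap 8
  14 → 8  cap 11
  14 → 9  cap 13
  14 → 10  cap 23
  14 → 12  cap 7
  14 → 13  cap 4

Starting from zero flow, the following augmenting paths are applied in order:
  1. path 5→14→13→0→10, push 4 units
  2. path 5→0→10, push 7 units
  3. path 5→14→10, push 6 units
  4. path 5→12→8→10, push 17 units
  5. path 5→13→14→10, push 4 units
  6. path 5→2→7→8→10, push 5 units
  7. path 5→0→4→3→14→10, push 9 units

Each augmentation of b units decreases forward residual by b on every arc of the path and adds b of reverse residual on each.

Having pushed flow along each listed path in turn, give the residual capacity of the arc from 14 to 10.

after path 1 (5→14→13→0→10, push 4): res(14,10)=23
after path 2 (5→0→10, push 7): res(14,10)=23
after path 3 (5→14→10, push 6): res(14,10)=17
after path 4 (5→12→8→10, push 17): res(14,10)=17
after path 5 (5→13→14→10, push 4): res(14,10)=13
after path 6 (5→2→7→8→10, push 5): res(14,10)=13
after path 7 (5→0→4→3→14→10, push 9): res(14,10)=4

Residual capacity of (14,10): 4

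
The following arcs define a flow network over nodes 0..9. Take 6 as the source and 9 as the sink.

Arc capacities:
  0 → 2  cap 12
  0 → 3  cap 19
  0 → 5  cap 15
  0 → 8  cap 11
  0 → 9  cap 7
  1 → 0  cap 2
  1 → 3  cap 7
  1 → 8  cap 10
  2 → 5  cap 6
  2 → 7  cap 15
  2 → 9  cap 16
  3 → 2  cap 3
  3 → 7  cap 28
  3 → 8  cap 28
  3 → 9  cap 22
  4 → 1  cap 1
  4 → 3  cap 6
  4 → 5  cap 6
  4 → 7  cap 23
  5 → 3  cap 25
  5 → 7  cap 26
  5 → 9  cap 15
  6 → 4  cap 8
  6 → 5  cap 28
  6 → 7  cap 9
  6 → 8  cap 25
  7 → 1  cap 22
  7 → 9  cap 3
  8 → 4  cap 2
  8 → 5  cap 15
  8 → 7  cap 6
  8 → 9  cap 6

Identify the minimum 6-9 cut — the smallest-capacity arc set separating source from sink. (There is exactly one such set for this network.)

Min-cut arcs: {(1,0), (3,2), (3,9), (5,9), (7,9), (8,9)} (total capacity 51)

augment #1: 6→5→9 push 15
augment #2: 6→7→9 push 3
augment #3: 6→8→9 push 6
augment #4: 6→4→3→9 push 6
augment #5: 6→5→3→9 push 13
augment #6: 6→4→1→0→9 push 1
augment #7: 6→4→5→3→9 push 1
augment #8: 6→7→1→0→9 push 1
augment #9: 6→7→1→3→9 push 2
augment #10: 6→7→1→3→2→9 push 3
max flow = 51; residual-reachable set from 6 gives S-side
cut edges (S→T): {(1,0), (3,2), (3,9), (5,9), (7,9), (8,9)} total cap 51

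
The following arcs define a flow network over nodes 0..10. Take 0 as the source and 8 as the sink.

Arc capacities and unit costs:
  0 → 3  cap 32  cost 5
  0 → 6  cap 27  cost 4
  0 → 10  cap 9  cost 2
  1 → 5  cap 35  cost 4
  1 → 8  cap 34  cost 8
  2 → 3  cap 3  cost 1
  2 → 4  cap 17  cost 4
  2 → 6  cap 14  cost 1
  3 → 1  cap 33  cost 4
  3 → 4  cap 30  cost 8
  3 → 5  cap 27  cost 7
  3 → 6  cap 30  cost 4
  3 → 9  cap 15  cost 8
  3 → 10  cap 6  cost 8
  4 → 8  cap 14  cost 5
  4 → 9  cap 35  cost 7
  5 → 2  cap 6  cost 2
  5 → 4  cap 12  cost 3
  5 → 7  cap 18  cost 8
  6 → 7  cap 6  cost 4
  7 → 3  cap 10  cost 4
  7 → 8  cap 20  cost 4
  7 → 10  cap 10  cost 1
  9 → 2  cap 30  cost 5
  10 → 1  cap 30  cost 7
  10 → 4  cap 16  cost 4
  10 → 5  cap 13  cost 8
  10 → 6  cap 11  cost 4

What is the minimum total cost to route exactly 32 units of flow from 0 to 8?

shortest-cost path #1: 0→10→4→8 push 9 @ unit cost 11 (adds 99)
shortest-cost path #2: 0→6→7→8 push 6 @ unit cost 12 (adds 72)
shortest-cost path #3: 0→3→1→8 push 17 @ unit cost 17 (adds 289)
total cost = 460

Minimum cost for 32 units: 460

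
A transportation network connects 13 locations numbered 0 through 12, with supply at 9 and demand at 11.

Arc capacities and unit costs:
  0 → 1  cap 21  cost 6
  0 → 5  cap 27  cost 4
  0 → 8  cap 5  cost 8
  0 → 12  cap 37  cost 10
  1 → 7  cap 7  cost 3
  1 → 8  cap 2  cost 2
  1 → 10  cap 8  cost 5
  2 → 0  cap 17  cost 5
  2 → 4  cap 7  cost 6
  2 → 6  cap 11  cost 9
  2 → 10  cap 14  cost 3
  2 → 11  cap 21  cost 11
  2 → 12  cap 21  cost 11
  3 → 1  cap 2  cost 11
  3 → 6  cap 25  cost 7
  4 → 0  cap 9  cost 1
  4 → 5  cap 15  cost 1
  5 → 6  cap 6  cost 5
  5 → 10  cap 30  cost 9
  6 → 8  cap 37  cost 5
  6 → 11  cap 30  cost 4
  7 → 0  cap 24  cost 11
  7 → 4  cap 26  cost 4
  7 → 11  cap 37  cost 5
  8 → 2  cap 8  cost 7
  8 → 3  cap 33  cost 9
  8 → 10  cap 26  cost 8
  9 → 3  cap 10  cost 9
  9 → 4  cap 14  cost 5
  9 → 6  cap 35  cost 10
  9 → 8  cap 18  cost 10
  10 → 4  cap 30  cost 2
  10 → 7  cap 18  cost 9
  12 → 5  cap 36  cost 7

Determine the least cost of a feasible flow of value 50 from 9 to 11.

Minimum cost for 50 units: 929

shortest-cost path #1: 9→6→11 push 30 @ unit cost 14 (adds 420)
shortest-cost path #2: 9→4→0→1→7→11 push 7 @ unit cost 20 (adds 140)
shortest-cost path #3: 9→8→2→11 push 8 @ unit cost 28 (adds 224)
shortest-cost path #4: 9→4→5→10→7→11 push 5 @ unit cost 29 (adds 145)
total cost = 929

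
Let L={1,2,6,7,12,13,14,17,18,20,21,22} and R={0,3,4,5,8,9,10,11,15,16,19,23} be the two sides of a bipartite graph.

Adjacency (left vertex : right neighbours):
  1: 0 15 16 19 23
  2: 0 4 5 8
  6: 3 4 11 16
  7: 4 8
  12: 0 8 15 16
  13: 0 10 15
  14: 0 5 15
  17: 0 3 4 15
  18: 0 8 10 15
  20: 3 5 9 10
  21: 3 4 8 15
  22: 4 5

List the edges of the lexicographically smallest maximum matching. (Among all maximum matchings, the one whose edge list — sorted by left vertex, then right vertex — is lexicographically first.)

|M| = 11 (so the lex-smallest maximum matching has 11 edges)
process left vertices in ascending order; for each, take the smallest-labelled available neighbour that still permits 11 edges overall, or leave it unmatched if none does
lex-smallest matching: {1-19, 2-0, 6-11, 7-4, 12-16, 13-10, 14-5, 17-3, 18-8, 20-9, 21-15}

Lex-smallest maximum matching: {(1,19), (2,0), (6,11), (7,4), (12,16), (13,10), (14,5), (17,3), (18,8), (20,9), (21,15)}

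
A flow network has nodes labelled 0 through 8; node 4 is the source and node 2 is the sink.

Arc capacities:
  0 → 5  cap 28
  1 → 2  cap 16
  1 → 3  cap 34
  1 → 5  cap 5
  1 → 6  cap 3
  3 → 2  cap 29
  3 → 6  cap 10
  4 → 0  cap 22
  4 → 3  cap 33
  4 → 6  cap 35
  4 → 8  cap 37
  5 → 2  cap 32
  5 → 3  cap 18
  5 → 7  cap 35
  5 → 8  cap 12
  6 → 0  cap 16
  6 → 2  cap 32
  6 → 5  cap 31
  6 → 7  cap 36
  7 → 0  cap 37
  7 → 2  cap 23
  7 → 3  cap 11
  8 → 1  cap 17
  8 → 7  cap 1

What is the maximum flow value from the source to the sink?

augment #1: 4→3→2 bottleneck 29, total now 29
augment #2: 4→6→2 bottleneck 32, total now 61
augment #3: 4→0→5→2 bottleneck 22, total now 83
augment #4: 4→6→5→2 bottleneck 3, total now 86
augment #5: 4→8→1→2 bottleneck 16, total now 102
augment #6: 4→8→7→2 bottleneck 1, total now 103
augment #7: 4→3→6→5→2 bottleneck 4, total now 107
augment #8: 4→8→1→5→2 bottleneck 1, total now 108

Maximum flow value: 108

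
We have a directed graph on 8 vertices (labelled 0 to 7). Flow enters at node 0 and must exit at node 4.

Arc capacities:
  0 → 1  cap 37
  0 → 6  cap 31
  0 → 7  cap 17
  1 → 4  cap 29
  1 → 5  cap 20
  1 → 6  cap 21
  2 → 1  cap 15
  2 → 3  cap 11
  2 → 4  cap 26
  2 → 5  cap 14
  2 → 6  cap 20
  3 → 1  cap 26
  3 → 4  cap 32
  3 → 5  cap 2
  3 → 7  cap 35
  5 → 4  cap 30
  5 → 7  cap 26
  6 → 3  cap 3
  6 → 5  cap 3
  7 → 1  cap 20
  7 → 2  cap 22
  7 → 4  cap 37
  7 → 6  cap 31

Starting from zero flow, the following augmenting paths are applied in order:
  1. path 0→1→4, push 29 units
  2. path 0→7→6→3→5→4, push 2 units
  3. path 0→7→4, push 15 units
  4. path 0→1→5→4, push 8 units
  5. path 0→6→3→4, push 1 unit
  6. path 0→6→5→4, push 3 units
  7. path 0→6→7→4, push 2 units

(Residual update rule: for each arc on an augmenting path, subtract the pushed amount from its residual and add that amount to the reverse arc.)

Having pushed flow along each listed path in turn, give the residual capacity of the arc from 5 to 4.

Residual capacity of (5,4): 17

after path 1 (0→1→4, push 29): res(5,4)=30
after path 2 (0→7→6→3→5→4, push 2): res(5,4)=28
after path 3 (0→7→4, push 15): res(5,4)=28
after path 4 (0→1→5→4, push 8): res(5,4)=20
after path 5 (0→6→3→4, push 1): res(5,4)=20
after path 6 (0→6→5→4, push 3): res(5,4)=17
after path 7 (0→6→7→4, push 2): res(5,4)=17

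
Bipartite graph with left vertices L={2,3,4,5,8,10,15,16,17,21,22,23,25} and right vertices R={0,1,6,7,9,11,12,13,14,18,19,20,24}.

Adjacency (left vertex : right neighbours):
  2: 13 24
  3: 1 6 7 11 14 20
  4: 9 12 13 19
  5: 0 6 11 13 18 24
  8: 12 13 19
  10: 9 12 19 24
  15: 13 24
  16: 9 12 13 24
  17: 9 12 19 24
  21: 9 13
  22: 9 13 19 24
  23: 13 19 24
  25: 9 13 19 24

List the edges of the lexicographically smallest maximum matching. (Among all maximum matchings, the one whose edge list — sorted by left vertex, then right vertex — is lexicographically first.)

|M| = 7 (so the lex-smallest maximum matching has 7 edges)
process left vertices in ascending order; for each, take the smallest-labelled available neighbour that still permits 7 edges overall, or leave it unmatched if none does
lex-smallest matching: {2-13, 3-1, 4-9, 5-0, 8-12, 10-19, 15-24}

Lex-smallest maximum matching: {(2,13), (3,1), (4,9), (5,0), (8,12), (10,19), (15,24)}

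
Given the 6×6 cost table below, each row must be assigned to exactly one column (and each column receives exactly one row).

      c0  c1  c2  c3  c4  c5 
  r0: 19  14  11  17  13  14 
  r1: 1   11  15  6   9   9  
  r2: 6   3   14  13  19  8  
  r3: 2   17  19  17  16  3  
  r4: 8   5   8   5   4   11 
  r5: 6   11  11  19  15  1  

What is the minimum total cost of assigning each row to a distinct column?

optimal assignment: row0→col2 (cost 11), row1→col3 (cost 6), row2→col1 (cost 3), row3→col0 (cost 2), row4→col4 (cost 4), row5→col5 (cost 1)
total = 11 + 6 + 3 + 2 + 4 + 1 = 27

Minimum assignment cost: 27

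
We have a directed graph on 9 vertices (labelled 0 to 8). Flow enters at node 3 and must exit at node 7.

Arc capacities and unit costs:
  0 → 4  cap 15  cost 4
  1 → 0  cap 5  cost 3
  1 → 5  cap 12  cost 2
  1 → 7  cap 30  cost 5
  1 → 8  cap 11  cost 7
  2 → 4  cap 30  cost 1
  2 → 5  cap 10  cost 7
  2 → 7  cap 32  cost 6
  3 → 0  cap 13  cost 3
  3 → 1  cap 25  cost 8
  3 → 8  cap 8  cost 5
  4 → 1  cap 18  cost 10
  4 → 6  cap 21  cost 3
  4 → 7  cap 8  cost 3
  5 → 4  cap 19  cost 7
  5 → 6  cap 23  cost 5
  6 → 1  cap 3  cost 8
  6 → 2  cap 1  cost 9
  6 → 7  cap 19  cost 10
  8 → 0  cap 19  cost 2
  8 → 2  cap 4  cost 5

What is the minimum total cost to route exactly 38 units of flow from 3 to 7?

shortest-cost path #1: 3→0→4→7 push 8 @ unit cost 10 (adds 80)
shortest-cost path #2: 3→1→7 push 25 @ unit cost 13 (adds 325)
shortest-cost path #3: 3→8→2→7 push 4 @ unit cost 16 (adds 64)
shortest-cost path #4: 3→0→4→6→7 push 1 @ unit cost 20 (adds 20)
total cost = 489

Minimum cost for 38 units: 489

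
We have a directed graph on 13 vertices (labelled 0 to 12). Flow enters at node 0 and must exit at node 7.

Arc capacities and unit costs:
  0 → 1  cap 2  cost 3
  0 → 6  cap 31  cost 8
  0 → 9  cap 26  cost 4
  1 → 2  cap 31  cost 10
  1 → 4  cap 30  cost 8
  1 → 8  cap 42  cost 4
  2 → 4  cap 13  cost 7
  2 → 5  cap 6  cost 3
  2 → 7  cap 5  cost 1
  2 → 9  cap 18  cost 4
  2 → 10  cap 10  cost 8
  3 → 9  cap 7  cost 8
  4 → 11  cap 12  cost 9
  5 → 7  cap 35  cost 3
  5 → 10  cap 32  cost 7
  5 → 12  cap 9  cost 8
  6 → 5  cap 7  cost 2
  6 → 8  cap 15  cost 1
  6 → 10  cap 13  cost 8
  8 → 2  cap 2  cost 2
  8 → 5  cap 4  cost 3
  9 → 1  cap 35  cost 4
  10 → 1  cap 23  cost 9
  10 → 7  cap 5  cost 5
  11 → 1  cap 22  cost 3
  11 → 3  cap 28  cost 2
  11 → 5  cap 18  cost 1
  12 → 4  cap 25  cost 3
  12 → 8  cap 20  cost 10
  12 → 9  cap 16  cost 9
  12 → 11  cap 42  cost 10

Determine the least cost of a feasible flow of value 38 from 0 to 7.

shortest-cost path #1: 0→1→8→2→7 push 2 @ unit cost 10 (adds 20)
shortest-cost path #2: 0→6→5→7 push 7 @ unit cost 13 (adds 91)
shortest-cost path #3: 0→6→8→5→7 push 4 @ unit cost 15 (adds 60)
shortest-cost path #4: 0→6→8→1→2→7 push 2 @ unit cost 16 (adds 32)
shortest-cost path #5: 0→9→1→2→7 push 1 @ unit cost 19 (adds 19)
shortest-cost path #6: 0→6→10→7 push 5 @ unit cost 21 (adds 105)
shortest-cost path #7: 0→9→1→2→5→7 push 6 @ unit cost 24 (adds 144)
shortest-cost path #8: 0→9→1→4→11→5→7 push 11 @ unit cost 29 (adds 319)
total cost = 790

Minimum cost for 38 units: 790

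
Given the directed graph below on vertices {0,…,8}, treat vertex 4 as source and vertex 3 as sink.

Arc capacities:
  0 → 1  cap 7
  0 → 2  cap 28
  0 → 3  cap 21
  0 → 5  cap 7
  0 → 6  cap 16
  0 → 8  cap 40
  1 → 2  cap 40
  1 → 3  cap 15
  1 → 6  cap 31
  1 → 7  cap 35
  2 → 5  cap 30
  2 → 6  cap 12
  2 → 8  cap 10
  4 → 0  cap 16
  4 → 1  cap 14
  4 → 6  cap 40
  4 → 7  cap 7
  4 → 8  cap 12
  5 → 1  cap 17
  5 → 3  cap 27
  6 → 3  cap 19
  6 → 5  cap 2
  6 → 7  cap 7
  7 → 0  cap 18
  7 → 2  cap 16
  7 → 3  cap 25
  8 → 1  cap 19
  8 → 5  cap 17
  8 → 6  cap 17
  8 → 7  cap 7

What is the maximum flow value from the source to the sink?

Maximum flow value: 77

augment #1: 4→0→3 bottleneck 16, total now 16
augment #2: 4→1→3 bottleneck 14, total now 30
augment #3: 4→6→3 bottleneck 19, total now 49
augment #4: 4→7→3 bottleneck 7, total now 56
augment #5: 4→6→5→3 bottleneck 2, total now 58
augment #6: 4→6→7→3 bottleneck 7, total now 65
augment #7: 4→8→1→3 bottleneck 1, total now 66
augment #8: 4→8→5→3 bottleneck 11, total now 77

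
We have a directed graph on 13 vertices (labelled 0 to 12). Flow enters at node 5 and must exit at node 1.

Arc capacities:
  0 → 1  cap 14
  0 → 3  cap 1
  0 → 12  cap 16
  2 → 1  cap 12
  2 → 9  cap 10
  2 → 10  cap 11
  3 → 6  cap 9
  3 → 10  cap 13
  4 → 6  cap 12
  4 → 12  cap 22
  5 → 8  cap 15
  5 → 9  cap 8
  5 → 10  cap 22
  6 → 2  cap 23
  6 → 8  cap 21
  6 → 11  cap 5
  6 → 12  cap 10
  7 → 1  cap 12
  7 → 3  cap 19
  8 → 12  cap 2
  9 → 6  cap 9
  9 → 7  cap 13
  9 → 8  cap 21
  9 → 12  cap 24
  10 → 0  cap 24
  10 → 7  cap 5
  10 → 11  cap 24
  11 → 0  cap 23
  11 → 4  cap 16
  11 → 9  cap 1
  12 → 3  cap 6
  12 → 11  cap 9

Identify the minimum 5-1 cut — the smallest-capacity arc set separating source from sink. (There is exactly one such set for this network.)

augment #1: 5→9→7→1 push 8
augment #2: 5→10→0→1 push 14
augment #3: 5→10→7→1 push 4
augment #4: 5→8→12→3→6→2→1 push 2
augment #5: 5→10→0→3→6→2→1 push 1
augment #6: 5→10→7→3→6→2→1 push 1
augment #7: 5→10→11→4→6→2→1 push 2
max flow = 32; residual-reachable set from 5 gives S-side
cut edges (S→T): {(5,9), (5,10), (8,12)} total cap 32

Min-cut arcs: {(5,9), (5,10), (8,12)} (total capacity 32)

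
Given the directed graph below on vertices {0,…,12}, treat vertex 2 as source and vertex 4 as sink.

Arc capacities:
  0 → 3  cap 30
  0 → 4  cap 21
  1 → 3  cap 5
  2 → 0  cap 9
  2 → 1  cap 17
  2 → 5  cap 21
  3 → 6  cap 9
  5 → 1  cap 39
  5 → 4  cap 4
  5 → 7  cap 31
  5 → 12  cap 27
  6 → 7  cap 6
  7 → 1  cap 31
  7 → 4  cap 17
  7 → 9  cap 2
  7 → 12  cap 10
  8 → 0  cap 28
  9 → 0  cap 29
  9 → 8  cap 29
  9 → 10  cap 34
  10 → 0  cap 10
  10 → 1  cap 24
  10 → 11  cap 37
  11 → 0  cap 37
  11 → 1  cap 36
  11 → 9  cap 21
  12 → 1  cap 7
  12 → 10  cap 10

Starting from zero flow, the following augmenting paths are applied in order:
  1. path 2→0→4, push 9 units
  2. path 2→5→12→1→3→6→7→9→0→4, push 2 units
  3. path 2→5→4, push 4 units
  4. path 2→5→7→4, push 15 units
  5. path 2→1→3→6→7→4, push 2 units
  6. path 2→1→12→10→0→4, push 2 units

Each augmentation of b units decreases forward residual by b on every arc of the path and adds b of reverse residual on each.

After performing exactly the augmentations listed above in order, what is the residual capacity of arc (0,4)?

Residual capacity of (0,4): 8

after path 1 (2→0→4, push 9): res(0,4)=12
after path 2 (2→5→12→1→3→6→7→9→0→4, push 2): res(0,4)=10
after path 3 (2→5→4, push 4): res(0,4)=10
after path 4 (2→5→7→4, push 15): res(0,4)=10
after path 5 (2→1→3→6→7→4, push 2): res(0,4)=10
after path 6 (2→1→12→10→0→4, push 2): res(0,4)=8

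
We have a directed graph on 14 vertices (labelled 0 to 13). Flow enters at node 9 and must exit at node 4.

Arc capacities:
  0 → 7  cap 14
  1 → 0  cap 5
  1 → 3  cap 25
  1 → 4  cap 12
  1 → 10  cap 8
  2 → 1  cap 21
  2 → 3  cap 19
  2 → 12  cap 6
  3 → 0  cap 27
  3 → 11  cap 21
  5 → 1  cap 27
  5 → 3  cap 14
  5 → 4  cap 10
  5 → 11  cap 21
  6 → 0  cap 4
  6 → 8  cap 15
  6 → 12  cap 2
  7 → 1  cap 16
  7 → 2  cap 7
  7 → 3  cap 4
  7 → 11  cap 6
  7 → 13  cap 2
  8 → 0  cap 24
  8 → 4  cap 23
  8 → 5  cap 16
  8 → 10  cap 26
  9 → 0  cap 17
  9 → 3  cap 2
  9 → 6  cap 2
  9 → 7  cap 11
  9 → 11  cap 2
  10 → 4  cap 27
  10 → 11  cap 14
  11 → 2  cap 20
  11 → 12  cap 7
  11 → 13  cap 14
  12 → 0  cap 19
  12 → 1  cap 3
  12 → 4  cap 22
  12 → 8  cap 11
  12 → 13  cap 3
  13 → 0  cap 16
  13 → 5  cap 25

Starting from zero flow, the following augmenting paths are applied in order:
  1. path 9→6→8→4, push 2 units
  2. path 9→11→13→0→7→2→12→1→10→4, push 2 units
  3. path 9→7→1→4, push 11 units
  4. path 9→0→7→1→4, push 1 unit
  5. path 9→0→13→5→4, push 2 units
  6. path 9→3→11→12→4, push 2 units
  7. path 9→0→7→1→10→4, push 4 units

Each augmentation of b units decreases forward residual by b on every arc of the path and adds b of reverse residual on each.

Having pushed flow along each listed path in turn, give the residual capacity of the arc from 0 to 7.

after path 1 (9→6→8→4, push 2): res(0,7)=14
after path 2 (9→11→13→0→7→2→12→1→10→4, push 2): res(0,7)=12
after path 3 (9→7→1→4, push 11): res(0,7)=12
after path 4 (9→0→7→1→4, push 1): res(0,7)=11
after path 5 (9→0→13→5→4, push 2): res(0,7)=11
after path 6 (9→3→11→12→4, push 2): res(0,7)=11
after path 7 (9→0→7→1→10→4, push 4): res(0,7)=7

Residual capacity of (0,7): 7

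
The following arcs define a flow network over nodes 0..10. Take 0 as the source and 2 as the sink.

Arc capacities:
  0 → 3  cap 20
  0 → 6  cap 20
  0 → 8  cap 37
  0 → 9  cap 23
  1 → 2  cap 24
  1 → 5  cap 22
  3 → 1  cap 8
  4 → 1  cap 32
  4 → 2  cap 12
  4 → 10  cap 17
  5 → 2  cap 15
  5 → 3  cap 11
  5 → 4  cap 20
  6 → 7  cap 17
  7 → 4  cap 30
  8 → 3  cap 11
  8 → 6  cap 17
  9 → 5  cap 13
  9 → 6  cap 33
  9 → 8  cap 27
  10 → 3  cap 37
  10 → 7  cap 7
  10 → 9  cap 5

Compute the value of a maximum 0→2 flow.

augment #1: 0→3→1→2 bottleneck 8, total now 8
augment #2: 0→9→5→2 bottleneck 13, total now 21
augment #3: 0→6→7→4→2 bottleneck 12, total now 33
augment #4: 0→6→7→4→1→2 bottleneck 5, total now 38

Maximum flow value: 38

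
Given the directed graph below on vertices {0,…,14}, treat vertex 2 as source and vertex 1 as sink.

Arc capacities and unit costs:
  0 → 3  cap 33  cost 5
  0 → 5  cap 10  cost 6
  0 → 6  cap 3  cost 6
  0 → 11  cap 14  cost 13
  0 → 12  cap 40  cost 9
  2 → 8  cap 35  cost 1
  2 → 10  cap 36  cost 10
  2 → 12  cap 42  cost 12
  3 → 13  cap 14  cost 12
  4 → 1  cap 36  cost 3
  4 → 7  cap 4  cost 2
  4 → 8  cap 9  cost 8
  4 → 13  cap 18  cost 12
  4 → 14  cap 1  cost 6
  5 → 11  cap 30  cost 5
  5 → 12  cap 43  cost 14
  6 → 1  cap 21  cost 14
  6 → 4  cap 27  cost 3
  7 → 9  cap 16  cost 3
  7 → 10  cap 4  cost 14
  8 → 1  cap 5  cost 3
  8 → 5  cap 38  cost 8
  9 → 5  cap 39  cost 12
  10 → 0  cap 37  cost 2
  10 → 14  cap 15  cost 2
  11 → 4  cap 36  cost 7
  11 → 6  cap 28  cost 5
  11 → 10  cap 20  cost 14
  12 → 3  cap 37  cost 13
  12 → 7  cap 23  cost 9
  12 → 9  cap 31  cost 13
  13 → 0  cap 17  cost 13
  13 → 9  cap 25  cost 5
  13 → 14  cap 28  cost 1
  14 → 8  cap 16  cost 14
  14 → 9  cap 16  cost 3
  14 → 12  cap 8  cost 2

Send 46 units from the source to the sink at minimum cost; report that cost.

shortest-cost path #1: 2→8→1 push 5 @ unit cost 4 (adds 20)
shortest-cost path #2: 2→10→0→6→4→1 push 3 @ unit cost 24 (adds 72)
shortest-cost path #3: 2→8→5→11→4→1 push 30 @ unit cost 24 (adds 720)
shortest-cost path #4: 2→10→0→11→4→1 push 3 @ unit cost 35 (adds 105)
shortest-cost path #5: 2→10→0→11→4→6→1 push 3 @ unit cost 43 (adds 129)
shortest-cost path #6: 2→10→0→11→6→1 push 2 @ unit cost 44 (adds 88)
total cost = 1134

Minimum cost for 46 units: 1134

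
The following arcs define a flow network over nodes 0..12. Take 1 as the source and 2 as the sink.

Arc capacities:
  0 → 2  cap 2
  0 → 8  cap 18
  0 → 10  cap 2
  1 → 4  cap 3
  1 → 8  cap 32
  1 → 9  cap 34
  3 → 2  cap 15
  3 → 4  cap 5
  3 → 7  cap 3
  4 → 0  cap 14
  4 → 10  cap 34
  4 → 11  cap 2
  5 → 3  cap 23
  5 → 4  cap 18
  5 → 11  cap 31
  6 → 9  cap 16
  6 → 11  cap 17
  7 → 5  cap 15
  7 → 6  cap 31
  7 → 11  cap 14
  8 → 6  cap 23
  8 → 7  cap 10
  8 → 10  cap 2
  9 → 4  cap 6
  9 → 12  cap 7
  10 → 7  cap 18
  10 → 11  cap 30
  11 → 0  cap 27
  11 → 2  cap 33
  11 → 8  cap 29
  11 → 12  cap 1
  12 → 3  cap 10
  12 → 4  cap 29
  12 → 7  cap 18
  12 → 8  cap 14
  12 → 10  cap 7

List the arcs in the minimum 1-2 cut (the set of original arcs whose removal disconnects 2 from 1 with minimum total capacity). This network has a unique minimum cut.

augment #1: 1→4→0→2 push 2
augment #2: 1→4→11→2 push 1
augment #3: 1→8→6→11→2 push 17
augment #4: 1→8→7→11→2 push 10
augment #5: 1→8→10→11→2 push 2
augment #6: 1→9→4→11→2 push 1
augment #7: 1→9→12→3→2 push 7
augment #8: 1→9→4→10→11→2 push 2
augment #9: 1→9→4→10→7→5→3→2 push 3
max flow = 45; residual-reachable set from 1 gives S-side
cut edges (S→T): {(1,4), (6,11), (8,7), (8,10), (9,4), (9,12)} total cap 45

Min-cut arcs: {(1,4), (6,11), (8,7), (8,10), (9,4), (9,12)} (total capacity 45)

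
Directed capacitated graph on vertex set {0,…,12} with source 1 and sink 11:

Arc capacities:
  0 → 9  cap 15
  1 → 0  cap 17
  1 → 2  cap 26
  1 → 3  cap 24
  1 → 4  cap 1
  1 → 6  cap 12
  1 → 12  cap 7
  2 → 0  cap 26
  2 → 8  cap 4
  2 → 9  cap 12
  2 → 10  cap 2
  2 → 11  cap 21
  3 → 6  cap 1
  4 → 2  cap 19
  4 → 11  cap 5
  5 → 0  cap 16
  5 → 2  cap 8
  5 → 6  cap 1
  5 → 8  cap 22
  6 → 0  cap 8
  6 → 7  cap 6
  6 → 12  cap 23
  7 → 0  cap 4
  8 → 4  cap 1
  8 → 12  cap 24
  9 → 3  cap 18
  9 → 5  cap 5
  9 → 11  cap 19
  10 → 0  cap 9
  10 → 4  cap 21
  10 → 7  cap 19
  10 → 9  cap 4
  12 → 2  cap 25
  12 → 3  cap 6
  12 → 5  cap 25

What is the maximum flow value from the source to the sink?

augment #1: 1→2→11 bottleneck 21, total now 21
augment #2: 1→4→11 bottleneck 1, total now 22
augment #3: 1→0→9→11 bottleneck 15, total now 37
augment #4: 1→2→9→11 bottleneck 4, total now 41
augment #5: 1→2→8→4→11 bottleneck 1, total now 42
augment #6: 1→12→2→10→4→11 bottleneck 2, total now 44

Maximum flow value: 44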